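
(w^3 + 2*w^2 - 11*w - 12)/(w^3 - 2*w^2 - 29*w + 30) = (w^3 + 2*w^2 - 11*w - 12)/(w^3 - 2*w^2 - 29*w + 30)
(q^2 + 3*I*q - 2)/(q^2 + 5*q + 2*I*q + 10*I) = (q + I)/(q + 5)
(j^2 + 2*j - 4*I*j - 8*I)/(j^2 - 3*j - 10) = (j - 4*I)/(j - 5)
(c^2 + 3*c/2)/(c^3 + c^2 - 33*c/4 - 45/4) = 2*c/(2*c^2 - c - 15)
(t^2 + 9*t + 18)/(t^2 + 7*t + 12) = (t + 6)/(t + 4)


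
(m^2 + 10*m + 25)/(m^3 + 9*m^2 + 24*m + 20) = (m + 5)/(m^2 + 4*m + 4)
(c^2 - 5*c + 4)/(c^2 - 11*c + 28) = (c - 1)/(c - 7)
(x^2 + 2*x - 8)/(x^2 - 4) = (x + 4)/(x + 2)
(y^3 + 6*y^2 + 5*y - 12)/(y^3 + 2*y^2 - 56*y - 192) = (y^2 + 2*y - 3)/(y^2 - 2*y - 48)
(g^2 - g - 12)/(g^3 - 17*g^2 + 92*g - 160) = (g + 3)/(g^2 - 13*g + 40)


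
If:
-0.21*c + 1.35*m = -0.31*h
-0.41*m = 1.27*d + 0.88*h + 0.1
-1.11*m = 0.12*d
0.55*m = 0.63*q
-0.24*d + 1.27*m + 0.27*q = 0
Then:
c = -0.17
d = 0.00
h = -0.11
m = 0.00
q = 0.00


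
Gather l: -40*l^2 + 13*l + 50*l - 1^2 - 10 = -40*l^2 + 63*l - 11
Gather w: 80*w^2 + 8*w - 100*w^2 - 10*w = -20*w^2 - 2*w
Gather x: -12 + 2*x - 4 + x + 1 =3*x - 15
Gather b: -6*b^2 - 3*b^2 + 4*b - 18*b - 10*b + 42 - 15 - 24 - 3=-9*b^2 - 24*b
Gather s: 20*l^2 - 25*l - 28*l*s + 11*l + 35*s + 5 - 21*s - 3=20*l^2 - 14*l + s*(14 - 28*l) + 2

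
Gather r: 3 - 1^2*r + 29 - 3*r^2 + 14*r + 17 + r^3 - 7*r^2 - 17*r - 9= r^3 - 10*r^2 - 4*r + 40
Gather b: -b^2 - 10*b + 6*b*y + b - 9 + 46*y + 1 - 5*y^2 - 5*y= -b^2 + b*(6*y - 9) - 5*y^2 + 41*y - 8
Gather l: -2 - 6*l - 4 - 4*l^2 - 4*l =-4*l^2 - 10*l - 6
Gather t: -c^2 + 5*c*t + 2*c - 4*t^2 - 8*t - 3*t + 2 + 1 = -c^2 + 2*c - 4*t^2 + t*(5*c - 11) + 3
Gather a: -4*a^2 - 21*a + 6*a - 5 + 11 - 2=-4*a^2 - 15*a + 4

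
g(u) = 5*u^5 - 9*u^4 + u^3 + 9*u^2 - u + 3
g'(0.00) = -1.00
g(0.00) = 3.00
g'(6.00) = 24839.00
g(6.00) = 27753.00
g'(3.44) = 2131.80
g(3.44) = 1295.05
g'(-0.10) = -2.73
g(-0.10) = 3.19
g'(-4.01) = 8760.62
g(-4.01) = -7424.20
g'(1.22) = 15.44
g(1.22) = 10.57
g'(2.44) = 423.95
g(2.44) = 182.09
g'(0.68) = 6.65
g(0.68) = 5.60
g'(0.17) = 1.99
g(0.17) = 3.09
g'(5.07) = 11994.26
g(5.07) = 11162.73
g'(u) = 25*u^4 - 36*u^3 + 3*u^2 + 18*u - 1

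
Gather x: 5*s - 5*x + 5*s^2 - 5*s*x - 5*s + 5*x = 5*s^2 - 5*s*x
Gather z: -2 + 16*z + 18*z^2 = 18*z^2 + 16*z - 2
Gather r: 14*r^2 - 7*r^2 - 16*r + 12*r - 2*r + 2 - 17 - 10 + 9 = 7*r^2 - 6*r - 16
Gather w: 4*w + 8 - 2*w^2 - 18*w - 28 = -2*w^2 - 14*w - 20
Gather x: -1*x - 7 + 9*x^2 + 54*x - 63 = 9*x^2 + 53*x - 70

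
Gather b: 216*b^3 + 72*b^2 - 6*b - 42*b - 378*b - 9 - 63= 216*b^3 + 72*b^2 - 426*b - 72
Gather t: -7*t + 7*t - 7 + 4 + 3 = 0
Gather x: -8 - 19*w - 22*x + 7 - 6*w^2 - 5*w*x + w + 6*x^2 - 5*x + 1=-6*w^2 - 18*w + 6*x^2 + x*(-5*w - 27)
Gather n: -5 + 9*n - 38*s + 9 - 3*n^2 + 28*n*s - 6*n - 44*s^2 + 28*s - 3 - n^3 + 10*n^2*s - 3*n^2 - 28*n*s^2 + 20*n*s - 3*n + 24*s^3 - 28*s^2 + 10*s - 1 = -n^3 + n^2*(10*s - 6) + n*(-28*s^2 + 48*s) + 24*s^3 - 72*s^2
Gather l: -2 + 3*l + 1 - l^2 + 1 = -l^2 + 3*l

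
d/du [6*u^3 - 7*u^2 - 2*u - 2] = 18*u^2 - 14*u - 2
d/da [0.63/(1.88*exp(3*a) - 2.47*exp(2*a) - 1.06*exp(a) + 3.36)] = (-3.5532*exp(2*a) + 3.1122*exp(a) + 0.6678)*exp(a)/(1.88*exp(3*a) - 2.47*exp(2*a) - 1.06*exp(a) + 3.36)^2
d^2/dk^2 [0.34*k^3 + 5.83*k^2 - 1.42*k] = 2.04*k + 11.66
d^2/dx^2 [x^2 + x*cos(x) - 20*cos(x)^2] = -x*cos(x) - 80*sin(x)^2 - 2*sin(x) + 42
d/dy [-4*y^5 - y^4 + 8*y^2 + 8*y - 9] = -20*y^4 - 4*y^3 + 16*y + 8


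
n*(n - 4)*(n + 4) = n^3 - 16*n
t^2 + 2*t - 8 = (t - 2)*(t + 4)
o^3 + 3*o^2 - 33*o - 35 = (o - 5)*(o + 1)*(o + 7)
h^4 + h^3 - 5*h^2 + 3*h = h*(h - 1)^2*(h + 3)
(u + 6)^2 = u^2 + 12*u + 36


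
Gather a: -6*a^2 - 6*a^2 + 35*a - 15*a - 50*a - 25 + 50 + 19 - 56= -12*a^2 - 30*a - 12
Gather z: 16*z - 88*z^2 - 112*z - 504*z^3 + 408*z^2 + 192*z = -504*z^3 + 320*z^2 + 96*z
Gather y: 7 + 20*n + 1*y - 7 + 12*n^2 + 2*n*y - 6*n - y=12*n^2 + 2*n*y + 14*n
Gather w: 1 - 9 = -8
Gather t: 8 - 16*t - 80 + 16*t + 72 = 0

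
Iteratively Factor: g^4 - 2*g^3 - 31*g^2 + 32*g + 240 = (g - 5)*(g^3 + 3*g^2 - 16*g - 48) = (g - 5)*(g + 3)*(g^2 - 16) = (g - 5)*(g + 3)*(g + 4)*(g - 4)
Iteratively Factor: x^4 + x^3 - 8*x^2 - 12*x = (x + 2)*(x^3 - x^2 - 6*x) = x*(x + 2)*(x^2 - x - 6) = x*(x - 3)*(x + 2)*(x + 2)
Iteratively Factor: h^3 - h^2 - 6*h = (h + 2)*(h^2 - 3*h) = (h - 3)*(h + 2)*(h)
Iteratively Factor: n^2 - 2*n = (n - 2)*(n)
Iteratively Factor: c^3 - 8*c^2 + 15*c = (c - 3)*(c^2 - 5*c) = (c - 5)*(c - 3)*(c)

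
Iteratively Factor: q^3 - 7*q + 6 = (q - 1)*(q^2 + q - 6) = (q - 1)*(q + 3)*(q - 2)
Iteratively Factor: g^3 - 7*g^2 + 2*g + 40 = (g - 4)*(g^2 - 3*g - 10) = (g - 5)*(g - 4)*(g + 2)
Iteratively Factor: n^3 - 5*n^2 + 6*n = (n - 2)*(n^2 - 3*n) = n*(n - 2)*(n - 3)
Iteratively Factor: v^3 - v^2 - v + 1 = (v - 1)*(v^2 - 1) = (v - 1)^2*(v + 1)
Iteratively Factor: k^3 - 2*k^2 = (k - 2)*(k^2) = k*(k - 2)*(k)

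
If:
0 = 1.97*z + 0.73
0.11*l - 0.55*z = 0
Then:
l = -1.85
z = -0.37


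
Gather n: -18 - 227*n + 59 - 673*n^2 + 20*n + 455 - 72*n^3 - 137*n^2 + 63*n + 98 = -72*n^3 - 810*n^2 - 144*n + 594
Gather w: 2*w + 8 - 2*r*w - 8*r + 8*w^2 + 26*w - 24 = -8*r + 8*w^2 + w*(28 - 2*r) - 16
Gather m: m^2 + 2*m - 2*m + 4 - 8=m^2 - 4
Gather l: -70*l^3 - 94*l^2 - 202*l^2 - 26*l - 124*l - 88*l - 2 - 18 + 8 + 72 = -70*l^3 - 296*l^2 - 238*l + 60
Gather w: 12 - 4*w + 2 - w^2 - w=-w^2 - 5*w + 14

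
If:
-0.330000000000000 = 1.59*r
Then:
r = -0.21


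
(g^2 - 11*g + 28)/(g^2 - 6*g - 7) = (g - 4)/(g + 1)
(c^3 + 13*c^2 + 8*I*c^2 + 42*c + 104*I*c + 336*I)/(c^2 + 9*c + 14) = (c^2 + c*(6 + 8*I) + 48*I)/(c + 2)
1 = 1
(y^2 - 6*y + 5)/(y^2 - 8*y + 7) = (y - 5)/(y - 7)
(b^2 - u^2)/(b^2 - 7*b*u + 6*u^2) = (-b - u)/(-b + 6*u)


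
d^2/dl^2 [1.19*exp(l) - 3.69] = 1.19*exp(l)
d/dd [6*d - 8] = 6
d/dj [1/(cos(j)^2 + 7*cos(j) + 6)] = (2*cos(j) + 7)*sin(j)/(cos(j)^2 + 7*cos(j) + 6)^2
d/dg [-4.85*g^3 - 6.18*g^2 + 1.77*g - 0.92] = -14.55*g^2 - 12.36*g + 1.77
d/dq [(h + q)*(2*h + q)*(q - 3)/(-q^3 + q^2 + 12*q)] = (q*(-q^2 + q + 12)*((h + q)*(2*h + q) + (h + q)*(q - 3) + (2*h + q)*(q - 3)) - (h + q)*(2*h + q)*(q - 3)*(-3*q^2 + 2*q + 12))/(q^2*(-q^2 + q + 12)^2)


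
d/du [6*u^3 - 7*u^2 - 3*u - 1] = 18*u^2 - 14*u - 3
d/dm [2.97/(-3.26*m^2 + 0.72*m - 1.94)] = (19.3644*m - 2.1384)/(3.26*m^2 - 0.72*m + 1.94)^2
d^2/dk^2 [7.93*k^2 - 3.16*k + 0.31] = 15.8600000000000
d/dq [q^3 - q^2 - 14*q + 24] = 3*q^2 - 2*q - 14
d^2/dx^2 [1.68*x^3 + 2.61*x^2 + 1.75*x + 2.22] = 10.08*x + 5.22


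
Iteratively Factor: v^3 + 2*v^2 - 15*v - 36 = (v - 4)*(v^2 + 6*v + 9) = (v - 4)*(v + 3)*(v + 3)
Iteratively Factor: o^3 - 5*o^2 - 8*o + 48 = (o - 4)*(o^2 - o - 12) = (o - 4)*(o + 3)*(o - 4)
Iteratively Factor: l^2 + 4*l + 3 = (l + 1)*(l + 3)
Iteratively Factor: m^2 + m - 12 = (m + 4)*(m - 3)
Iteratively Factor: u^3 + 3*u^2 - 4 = (u + 2)*(u^2 + u - 2) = (u - 1)*(u + 2)*(u + 2)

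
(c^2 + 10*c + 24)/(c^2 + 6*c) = (c + 4)/c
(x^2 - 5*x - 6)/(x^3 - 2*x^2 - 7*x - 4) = (x - 6)/(x^2 - 3*x - 4)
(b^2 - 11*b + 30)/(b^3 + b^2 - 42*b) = (b - 5)/(b*(b + 7))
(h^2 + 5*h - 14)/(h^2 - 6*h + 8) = (h + 7)/(h - 4)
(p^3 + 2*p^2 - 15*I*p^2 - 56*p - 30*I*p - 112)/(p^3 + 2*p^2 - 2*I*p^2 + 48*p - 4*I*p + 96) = (p - 7*I)/(p + 6*I)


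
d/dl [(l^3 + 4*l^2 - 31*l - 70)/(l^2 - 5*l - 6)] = (l^4 - 10*l^3 - 7*l^2 + 92*l - 164)/(l^4 - 10*l^3 + 13*l^2 + 60*l + 36)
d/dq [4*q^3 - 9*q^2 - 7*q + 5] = 12*q^2 - 18*q - 7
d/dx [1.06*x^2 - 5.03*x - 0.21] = 2.12*x - 5.03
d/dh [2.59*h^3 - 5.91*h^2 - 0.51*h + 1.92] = 7.77*h^2 - 11.82*h - 0.51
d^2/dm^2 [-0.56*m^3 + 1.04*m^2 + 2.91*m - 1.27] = 2.08 - 3.36*m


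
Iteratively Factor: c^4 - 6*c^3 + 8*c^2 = (c)*(c^3 - 6*c^2 + 8*c) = c*(c - 2)*(c^2 - 4*c) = c*(c - 4)*(c - 2)*(c)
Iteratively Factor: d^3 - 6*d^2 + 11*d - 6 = (d - 2)*(d^2 - 4*d + 3) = (d - 3)*(d - 2)*(d - 1)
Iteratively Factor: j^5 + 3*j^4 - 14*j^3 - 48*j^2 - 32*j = (j + 1)*(j^4 + 2*j^3 - 16*j^2 - 32*j) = (j + 1)*(j + 2)*(j^3 - 16*j) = (j - 4)*(j + 1)*(j + 2)*(j^2 + 4*j) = j*(j - 4)*(j + 1)*(j + 2)*(j + 4)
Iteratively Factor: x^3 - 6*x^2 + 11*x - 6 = (x - 1)*(x^2 - 5*x + 6) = (x - 3)*(x - 1)*(x - 2)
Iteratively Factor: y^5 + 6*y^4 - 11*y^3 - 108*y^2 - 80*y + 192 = (y - 4)*(y^4 + 10*y^3 + 29*y^2 + 8*y - 48) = (y - 4)*(y + 4)*(y^3 + 6*y^2 + 5*y - 12) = (y - 4)*(y - 1)*(y + 4)*(y^2 + 7*y + 12) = (y - 4)*(y - 1)*(y + 3)*(y + 4)*(y + 4)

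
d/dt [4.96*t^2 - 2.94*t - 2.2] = 9.92*t - 2.94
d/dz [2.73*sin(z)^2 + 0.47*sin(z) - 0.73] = (5.46*sin(z) + 0.47)*cos(z)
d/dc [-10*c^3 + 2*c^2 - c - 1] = -30*c^2 + 4*c - 1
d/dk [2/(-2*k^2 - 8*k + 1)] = 8*(k + 2)/(2*k^2 + 8*k - 1)^2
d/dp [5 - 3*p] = -3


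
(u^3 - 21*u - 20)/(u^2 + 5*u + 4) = u - 5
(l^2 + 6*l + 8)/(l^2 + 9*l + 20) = (l + 2)/(l + 5)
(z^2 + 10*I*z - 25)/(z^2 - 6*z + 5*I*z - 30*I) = (z + 5*I)/(z - 6)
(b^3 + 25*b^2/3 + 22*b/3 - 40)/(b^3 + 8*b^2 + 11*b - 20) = (b^2 + 13*b/3 - 10)/(b^2 + 4*b - 5)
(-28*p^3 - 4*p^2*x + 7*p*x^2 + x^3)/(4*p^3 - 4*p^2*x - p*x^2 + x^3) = (7*p + x)/(-p + x)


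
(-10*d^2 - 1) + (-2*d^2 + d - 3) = -12*d^2 + d - 4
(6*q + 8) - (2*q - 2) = 4*q + 10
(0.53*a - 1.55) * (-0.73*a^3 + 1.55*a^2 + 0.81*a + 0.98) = -0.3869*a^4 + 1.953*a^3 - 1.9732*a^2 - 0.7361*a - 1.519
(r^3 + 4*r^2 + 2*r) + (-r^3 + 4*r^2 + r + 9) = 8*r^2 + 3*r + 9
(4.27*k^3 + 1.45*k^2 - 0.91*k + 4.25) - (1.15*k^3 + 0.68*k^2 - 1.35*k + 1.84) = 3.12*k^3 + 0.77*k^2 + 0.44*k + 2.41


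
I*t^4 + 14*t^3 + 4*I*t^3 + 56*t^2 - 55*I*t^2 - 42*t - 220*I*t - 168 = (t + 4)*(t - 7*I)*(t - 6*I)*(I*t + 1)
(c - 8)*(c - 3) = c^2 - 11*c + 24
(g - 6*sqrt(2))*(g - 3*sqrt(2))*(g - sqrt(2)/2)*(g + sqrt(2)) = g^4 - 17*sqrt(2)*g^3/2 + 26*g^2 + 27*sqrt(2)*g - 36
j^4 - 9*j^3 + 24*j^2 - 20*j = j*(j - 5)*(j - 2)^2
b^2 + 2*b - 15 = (b - 3)*(b + 5)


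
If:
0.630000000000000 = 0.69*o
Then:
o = 0.91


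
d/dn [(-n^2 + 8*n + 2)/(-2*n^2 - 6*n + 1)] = 2*(11*n^2 + 3*n + 10)/(4*n^4 + 24*n^3 + 32*n^2 - 12*n + 1)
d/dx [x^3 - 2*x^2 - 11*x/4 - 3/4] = 3*x^2 - 4*x - 11/4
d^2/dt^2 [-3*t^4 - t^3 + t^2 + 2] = -36*t^2 - 6*t + 2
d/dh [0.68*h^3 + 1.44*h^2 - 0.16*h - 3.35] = 2.04*h^2 + 2.88*h - 0.16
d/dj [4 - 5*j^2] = -10*j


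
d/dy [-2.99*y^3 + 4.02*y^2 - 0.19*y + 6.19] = -8.97*y^2 + 8.04*y - 0.19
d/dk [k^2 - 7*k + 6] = 2*k - 7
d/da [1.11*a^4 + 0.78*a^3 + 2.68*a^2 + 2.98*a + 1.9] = 4.44*a^3 + 2.34*a^2 + 5.36*a + 2.98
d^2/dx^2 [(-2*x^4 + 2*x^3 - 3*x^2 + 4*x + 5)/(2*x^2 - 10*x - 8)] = (-2*x^6 + 30*x^5 - 126*x^4 - 273*x^3 - 93*x^2 + 69*x + 17)/(x^6 - 15*x^5 + 63*x^4 - 5*x^3 - 252*x^2 - 240*x - 64)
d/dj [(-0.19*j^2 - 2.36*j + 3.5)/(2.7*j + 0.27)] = (-0.513*j^2 - 0.1026*j - 10.0872)/(7.29*j^2 + 1.458*j + 0.0729)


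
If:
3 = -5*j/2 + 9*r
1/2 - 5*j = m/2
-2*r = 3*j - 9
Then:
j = 75/32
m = -359/16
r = 63/64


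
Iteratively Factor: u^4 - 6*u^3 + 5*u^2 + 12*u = (u)*(u^3 - 6*u^2 + 5*u + 12) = u*(u + 1)*(u^2 - 7*u + 12) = u*(u - 3)*(u + 1)*(u - 4)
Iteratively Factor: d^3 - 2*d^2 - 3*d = (d - 3)*(d^2 + d) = d*(d - 3)*(d + 1)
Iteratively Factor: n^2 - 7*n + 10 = (n - 5)*(n - 2)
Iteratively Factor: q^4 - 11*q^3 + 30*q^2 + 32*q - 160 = (q - 4)*(q^3 - 7*q^2 + 2*q + 40) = (q - 4)^2*(q^2 - 3*q - 10) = (q - 4)^2*(q + 2)*(q - 5)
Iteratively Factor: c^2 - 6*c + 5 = (c - 5)*(c - 1)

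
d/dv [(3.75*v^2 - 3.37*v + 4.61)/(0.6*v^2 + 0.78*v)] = (4.947*v^2 - 5.532*v - 3.5958)/(v^2*(0.36*v^2 + 0.936*v + 0.6084))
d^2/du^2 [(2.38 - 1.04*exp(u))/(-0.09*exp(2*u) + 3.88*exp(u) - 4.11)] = (0.008424*exp(4*u) + 0.286056*exp(3*u) + 0.185112000000011*exp(2*u) - 15.723352*exp(u) - 20.3856)*exp(u)/(0.000729*exp(6*u) - 0.094284*exp(5*u) + 4.164561*exp(4*u) - 67.022344*exp(3*u) + 190.181619*exp(2*u) - 196.624044*exp(u) + 69.426531)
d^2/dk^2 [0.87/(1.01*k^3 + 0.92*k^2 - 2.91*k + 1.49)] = (-(5.2722*k + 1.6008)*(1.01*k^3 + 0.92*k^2 - 2.91*k + 1.49) + 0.87*(3.03*k^2 + 1.84*k - 2.91)*(6.06*k^2 + 3.68*k - 5.82))/(1.01*k^3 + 0.92*k^2 - 2.91*k + 1.49)^3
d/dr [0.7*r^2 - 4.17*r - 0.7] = 1.4*r - 4.17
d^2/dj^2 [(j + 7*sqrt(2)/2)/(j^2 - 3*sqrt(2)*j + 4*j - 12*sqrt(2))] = ((2*j + 7*sqrt(2))*(2*j - 3*sqrt(2) + 4)^2 - (6*j + sqrt(2) + 8)*(j^2 - 3*sqrt(2)*j + 4*j - 12*sqrt(2)))/(j^2 - 3*sqrt(2)*j + 4*j - 12*sqrt(2))^3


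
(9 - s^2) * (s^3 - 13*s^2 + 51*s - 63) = -s^5 + 13*s^4 - 42*s^3 - 54*s^2 + 459*s - 567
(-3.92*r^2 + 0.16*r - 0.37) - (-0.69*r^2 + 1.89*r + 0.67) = -3.23*r^2 - 1.73*r - 1.04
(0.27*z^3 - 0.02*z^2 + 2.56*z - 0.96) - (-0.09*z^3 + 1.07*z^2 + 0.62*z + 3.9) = 0.36*z^3 - 1.09*z^2 + 1.94*z - 4.86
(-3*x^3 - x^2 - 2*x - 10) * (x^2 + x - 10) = -3*x^5 - 4*x^4 + 27*x^3 - 2*x^2 + 10*x + 100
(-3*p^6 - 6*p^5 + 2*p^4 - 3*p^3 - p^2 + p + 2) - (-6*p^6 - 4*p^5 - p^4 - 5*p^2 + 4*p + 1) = 3*p^6 - 2*p^5 + 3*p^4 - 3*p^3 + 4*p^2 - 3*p + 1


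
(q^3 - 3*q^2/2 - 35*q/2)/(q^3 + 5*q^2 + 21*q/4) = 2*(q - 5)/(2*q + 3)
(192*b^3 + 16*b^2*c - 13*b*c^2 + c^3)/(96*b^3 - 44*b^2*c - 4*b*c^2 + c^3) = (24*b^2 + 5*b*c - c^2)/(12*b^2 - 4*b*c - c^2)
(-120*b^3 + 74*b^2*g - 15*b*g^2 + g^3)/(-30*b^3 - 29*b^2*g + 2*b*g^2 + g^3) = (24*b^2 - 10*b*g + g^2)/(6*b^2 + 7*b*g + g^2)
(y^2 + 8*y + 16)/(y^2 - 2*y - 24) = (y + 4)/(y - 6)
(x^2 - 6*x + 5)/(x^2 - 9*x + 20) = (x - 1)/(x - 4)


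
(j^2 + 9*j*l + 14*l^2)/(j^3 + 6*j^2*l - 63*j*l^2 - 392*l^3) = (j + 2*l)/(j^2 - j*l - 56*l^2)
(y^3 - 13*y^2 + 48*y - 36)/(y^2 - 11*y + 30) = (y^2 - 7*y + 6)/(y - 5)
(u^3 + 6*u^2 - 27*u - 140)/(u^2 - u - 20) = u + 7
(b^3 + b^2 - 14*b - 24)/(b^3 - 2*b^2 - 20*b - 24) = (b^2 - b - 12)/(b^2 - 4*b - 12)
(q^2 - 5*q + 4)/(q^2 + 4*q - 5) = (q - 4)/(q + 5)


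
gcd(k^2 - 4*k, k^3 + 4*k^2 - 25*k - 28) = k - 4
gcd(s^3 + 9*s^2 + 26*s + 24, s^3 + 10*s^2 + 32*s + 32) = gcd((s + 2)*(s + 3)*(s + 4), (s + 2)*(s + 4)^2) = s^2 + 6*s + 8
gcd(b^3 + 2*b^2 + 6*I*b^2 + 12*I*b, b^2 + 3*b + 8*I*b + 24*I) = 1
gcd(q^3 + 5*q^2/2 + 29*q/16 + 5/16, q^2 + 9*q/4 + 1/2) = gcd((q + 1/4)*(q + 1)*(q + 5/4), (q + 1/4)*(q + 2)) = q + 1/4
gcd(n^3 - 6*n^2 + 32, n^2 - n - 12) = n - 4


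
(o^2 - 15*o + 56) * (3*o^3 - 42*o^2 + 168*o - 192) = 3*o^5 - 87*o^4 + 966*o^3 - 5064*o^2 + 12288*o - 10752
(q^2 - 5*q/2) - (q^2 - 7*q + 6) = 9*q/2 - 6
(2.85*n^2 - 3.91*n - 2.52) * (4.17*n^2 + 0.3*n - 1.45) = 11.8845*n^4 - 15.4497*n^3 - 15.8139*n^2 + 4.9135*n + 3.654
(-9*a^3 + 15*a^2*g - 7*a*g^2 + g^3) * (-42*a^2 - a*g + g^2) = 378*a^5 - 621*a^4*g + 270*a^3*g^2 - 20*a^2*g^3 - 8*a*g^4 + g^5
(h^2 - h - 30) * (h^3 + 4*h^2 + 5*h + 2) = h^5 + 3*h^4 - 29*h^3 - 123*h^2 - 152*h - 60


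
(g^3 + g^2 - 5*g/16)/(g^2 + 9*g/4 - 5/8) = g*(4*g + 5)/(2*(2*g + 5))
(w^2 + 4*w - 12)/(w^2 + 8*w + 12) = (w - 2)/(w + 2)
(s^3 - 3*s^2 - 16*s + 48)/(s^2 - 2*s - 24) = (s^2 - 7*s + 12)/(s - 6)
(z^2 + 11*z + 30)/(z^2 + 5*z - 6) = (z + 5)/(z - 1)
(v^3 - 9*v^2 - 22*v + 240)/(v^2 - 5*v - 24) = (v^2 - v - 30)/(v + 3)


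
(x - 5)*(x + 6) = x^2 + x - 30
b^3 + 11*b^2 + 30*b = b*(b + 5)*(b + 6)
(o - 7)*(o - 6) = o^2 - 13*o + 42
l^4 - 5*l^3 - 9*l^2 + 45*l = l*(l - 5)*(l - 3)*(l + 3)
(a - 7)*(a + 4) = a^2 - 3*a - 28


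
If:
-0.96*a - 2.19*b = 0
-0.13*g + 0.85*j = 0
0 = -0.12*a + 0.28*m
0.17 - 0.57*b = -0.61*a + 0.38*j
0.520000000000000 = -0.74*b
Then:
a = 1.60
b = -0.70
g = 26.64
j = 4.07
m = 0.69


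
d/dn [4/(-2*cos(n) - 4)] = -2*sin(n)/(cos(n) + 2)^2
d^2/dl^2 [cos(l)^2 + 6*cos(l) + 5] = -6*cos(l) - 2*cos(2*l)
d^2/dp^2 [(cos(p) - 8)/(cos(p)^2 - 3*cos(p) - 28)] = (9*sin(p)^4*cos(p) - 29*sin(p)^4 + 1062*sin(p)^2 + 1322*cos(p) + 123*cos(3*p)/2 - cos(5*p)/2 - 273)/(sin(p)^2 + 3*cos(p) + 27)^3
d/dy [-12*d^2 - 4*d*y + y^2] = -4*d + 2*y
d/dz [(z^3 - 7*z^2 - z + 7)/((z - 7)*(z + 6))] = (z^2 + 12*z + 1)/(z^2 + 12*z + 36)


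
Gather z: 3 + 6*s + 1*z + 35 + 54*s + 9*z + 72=60*s + 10*z + 110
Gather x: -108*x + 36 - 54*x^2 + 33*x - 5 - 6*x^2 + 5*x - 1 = -60*x^2 - 70*x + 30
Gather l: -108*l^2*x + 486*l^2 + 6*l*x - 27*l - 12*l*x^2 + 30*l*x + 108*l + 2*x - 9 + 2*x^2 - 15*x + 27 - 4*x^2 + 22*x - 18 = l^2*(486 - 108*x) + l*(-12*x^2 + 36*x + 81) - 2*x^2 + 9*x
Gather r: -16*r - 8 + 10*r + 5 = -6*r - 3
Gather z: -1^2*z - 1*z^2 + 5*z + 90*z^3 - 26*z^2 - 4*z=90*z^3 - 27*z^2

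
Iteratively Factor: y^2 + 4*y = (y + 4)*(y)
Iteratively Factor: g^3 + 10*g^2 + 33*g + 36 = (g + 3)*(g^2 + 7*g + 12) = (g + 3)*(g + 4)*(g + 3)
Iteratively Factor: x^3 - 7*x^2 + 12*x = (x - 3)*(x^2 - 4*x) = (x - 4)*(x - 3)*(x)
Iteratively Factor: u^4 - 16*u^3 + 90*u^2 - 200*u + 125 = (u - 5)*(u^3 - 11*u^2 + 35*u - 25) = (u - 5)^2*(u^2 - 6*u + 5) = (u - 5)^2*(u - 1)*(u - 5)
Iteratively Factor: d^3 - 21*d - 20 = (d - 5)*(d^2 + 5*d + 4) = (d - 5)*(d + 4)*(d + 1)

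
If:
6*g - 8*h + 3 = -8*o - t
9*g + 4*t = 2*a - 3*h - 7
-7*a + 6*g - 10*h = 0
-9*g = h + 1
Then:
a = 64*t/53 + 94/53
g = 14*t/159 + 4/159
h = -42*t/53 - 65/53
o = -417*t/424 - 687/424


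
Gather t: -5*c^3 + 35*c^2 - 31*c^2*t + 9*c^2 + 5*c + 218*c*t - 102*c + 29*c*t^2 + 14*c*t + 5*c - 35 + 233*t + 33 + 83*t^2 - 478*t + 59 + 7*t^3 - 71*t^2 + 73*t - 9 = -5*c^3 + 44*c^2 - 92*c + 7*t^3 + t^2*(29*c + 12) + t*(-31*c^2 + 232*c - 172) + 48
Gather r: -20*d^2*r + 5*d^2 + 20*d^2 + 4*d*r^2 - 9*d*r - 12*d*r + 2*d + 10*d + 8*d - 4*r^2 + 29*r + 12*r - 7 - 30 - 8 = 25*d^2 + 20*d + r^2*(4*d - 4) + r*(-20*d^2 - 21*d + 41) - 45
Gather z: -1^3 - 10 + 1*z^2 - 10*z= z^2 - 10*z - 11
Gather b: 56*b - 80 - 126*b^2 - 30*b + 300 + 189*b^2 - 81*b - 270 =63*b^2 - 55*b - 50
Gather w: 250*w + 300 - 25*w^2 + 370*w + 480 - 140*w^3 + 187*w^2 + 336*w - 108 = -140*w^3 + 162*w^2 + 956*w + 672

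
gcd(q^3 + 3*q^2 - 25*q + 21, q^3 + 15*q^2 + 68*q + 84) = q + 7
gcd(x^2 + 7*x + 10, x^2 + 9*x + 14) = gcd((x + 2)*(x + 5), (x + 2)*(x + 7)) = x + 2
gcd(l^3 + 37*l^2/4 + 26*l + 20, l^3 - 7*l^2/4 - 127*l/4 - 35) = l^2 + 21*l/4 + 5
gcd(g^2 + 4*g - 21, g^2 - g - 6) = g - 3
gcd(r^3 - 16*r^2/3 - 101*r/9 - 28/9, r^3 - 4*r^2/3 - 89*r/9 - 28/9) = r + 1/3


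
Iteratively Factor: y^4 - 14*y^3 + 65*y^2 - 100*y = (y - 5)*(y^3 - 9*y^2 + 20*y) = (y - 5)*(y - 4)*(y^2 - 5*y) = y*(y - 5)*(y - 4)*(y - 5)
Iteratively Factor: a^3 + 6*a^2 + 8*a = (a + 4)*(a^2 + 2*a) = (a + 2)*(a + 4)*(a)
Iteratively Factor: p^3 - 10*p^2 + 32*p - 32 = (p - 4)*(p^2 - 6*p + 8) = (p - 4)*(p - 2)*(p - 4)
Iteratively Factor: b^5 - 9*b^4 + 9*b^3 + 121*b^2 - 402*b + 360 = (b - 2)*(b^4 - 7*b^3 - 5*b^2 + 111*b - 180) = (b - 3)*(b - 2)*(b^3 - 4*b^2 - 17*b + 60) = (b - 3)*(b - 2)*(b + 4)*(b^2 - 8*b + 15) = (b - 5)*(b - 3)*(b - 2)*(b + 4)*(b - 3)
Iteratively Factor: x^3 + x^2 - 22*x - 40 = (x + 4)*(x^2 - 3*x - 10) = (x - 5)*(x + 4)*(x + 2)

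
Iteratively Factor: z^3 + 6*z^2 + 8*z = (z + 4)*(z^2 + 2*z) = z*(z + 4)*(z + 2)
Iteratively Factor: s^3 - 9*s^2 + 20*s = (s - 4)*(s^2 - 5*s) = (s - 5)*(s - 4)*(s)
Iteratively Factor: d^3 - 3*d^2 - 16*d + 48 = (d - 3)*(d^2 - 16) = (d - 4)*(d - 3)*(d + 4)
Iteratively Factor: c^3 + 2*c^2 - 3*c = (c)*(c^2 + 2*c - 3) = c*(c - 1)*(c + 3)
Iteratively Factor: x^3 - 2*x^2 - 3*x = (x + 1)*(x^2 - 3*x) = x*(x + 1)*(x - 3)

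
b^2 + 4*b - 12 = (b - 2)*(b + 6)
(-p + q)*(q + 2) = -p*q - 2*p + q^2 + 2*q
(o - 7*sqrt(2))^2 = o^2 - 14*sqrt(2)*o + 98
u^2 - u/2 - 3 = (u - 2)*(u + 3/2)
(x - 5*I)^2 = x^2 - 10*I*x - 25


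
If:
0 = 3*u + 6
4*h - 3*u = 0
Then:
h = -3/2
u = -2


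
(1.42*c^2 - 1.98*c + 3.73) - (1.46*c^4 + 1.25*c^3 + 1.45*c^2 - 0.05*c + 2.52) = -1.46*c^4 - 1.25*c^3 - 0.03*c^2 - 1.93*c + 1.21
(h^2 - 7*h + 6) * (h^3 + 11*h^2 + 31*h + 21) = h^5 + 4*h^4 - 40*h^3 - 130*h^2 + 39*h + 126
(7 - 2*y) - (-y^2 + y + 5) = y^2 - 3*y + 2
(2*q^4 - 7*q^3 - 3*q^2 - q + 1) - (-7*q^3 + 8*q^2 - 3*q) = 2*q^4 - 11*q^2 + 2*q + 1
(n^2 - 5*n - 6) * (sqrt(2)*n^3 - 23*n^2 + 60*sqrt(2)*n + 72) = sqrt(2)*n^5 - 23*n^4 - 5*sqrt(2)*n^4 + 54*sqrt(2)*n^3 + 115*n^3 - 300*sqrt(2)*n^2 + 210*n^2 - 360*sqrt(2)*n - 360*n - 432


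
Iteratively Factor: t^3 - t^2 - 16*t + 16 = (t - 1)*(t^2 - 16) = (t - 1)*(t + 4)*(t - 4)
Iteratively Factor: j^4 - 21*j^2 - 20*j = (j + 4)*(j^3 - 4*j^2 - 5*j) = j*(j + 4)*(j^2 - 4*j - 5) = j*(j + 1)*(j + 4)*(j - 5)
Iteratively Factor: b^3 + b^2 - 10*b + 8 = (b - 1)*(b^2 + 2*b - 8) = (b - 1)*(b + 4)*(b - 2)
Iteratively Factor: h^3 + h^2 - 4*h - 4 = (h + 1)*(h^2 - 4) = (h - 2)*(h + 1)*(h + 2)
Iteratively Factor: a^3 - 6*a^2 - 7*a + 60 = (a - 4)*(a^2 - 2*a - 15) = (a - 5)*(a - 4)*(a + 3)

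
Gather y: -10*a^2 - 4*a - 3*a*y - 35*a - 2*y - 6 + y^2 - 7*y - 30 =-10*a^2 - 39*a + y^2 + y*(-3*a - 9) - 36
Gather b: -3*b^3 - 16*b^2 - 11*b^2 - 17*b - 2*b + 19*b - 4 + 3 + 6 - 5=-3*b^3 - 27*b^2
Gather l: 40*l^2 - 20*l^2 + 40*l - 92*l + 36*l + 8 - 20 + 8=20*l^2 - 16*l - 4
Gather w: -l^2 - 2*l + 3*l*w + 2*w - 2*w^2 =-l^2 - 2*l - 2*w^2 + w*(3*l + 2)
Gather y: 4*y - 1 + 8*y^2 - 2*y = 8*y^2 + 2*y - 1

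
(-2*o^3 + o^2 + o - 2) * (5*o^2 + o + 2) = -10*o^5 + 3*o^4 + 2*o^3 - 7*o^2 - 4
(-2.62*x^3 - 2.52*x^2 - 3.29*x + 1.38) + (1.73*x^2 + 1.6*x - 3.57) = -2.62*x^3 - 0.79*x^2 - 1.69*x - 2.19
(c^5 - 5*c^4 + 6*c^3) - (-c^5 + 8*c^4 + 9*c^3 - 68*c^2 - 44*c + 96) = 2*c^5 - 13*c^4 - 3*c^3 + 68*c^2 + 44*c - 96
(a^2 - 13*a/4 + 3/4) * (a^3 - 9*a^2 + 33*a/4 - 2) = a^5 - 49*a^4/4 + 153*a^3/4 - 569*a^2/16 + 203*a/16 - 3/2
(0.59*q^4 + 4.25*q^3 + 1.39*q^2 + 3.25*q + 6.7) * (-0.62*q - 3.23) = -0.3658*q^5 - 4.5407*q^4 - 14.5893*q^3 - 6.5047*q^2 - 14.6515*q - 21.641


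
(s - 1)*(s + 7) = s^2 + 6*s - 7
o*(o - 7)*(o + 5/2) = o^3 - 9*o^2/2 - 35*o/2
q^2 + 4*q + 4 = (q + 2)^2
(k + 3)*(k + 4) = k^2 + 7*k + 12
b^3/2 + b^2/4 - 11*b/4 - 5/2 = (b/2 + 1)*(b - 5/2)*(b + 1)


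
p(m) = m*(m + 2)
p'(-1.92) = -1.84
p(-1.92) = -0.15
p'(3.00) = 8.00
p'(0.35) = 2.70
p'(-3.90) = -5.80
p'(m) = 2*m + 2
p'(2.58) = 7.16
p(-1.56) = -0.69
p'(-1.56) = -1.12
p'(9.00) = 20.00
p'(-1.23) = -0.46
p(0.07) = 0.14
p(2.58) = 11.82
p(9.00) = 99.00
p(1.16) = 3.67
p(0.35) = 0.82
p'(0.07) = 2.14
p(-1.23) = -0.95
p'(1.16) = 4.32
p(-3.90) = 7.41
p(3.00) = 15.00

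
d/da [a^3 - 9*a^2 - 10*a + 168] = 3*a^2 - 18*a - 10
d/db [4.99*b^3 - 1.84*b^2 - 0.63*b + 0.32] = 14.97*b^2 - 3.68*b - 0.63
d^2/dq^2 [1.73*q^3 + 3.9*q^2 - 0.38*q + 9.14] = 10.38*q + 7.8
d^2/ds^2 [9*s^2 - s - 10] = 18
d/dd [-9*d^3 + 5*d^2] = d*(10 - 27*d)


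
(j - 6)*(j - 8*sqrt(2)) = j^2 - 8*sqrt(2)*j - 6*j + 48*sqrt(2)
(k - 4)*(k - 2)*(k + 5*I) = k^3 - 6*k^2 + 5*I*k^2 + 8*k - 30*I*k + 40*I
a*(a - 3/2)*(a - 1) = a^3 - 5*a^2/2 + 3*a/2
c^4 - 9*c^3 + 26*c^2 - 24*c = c*(c - 4)*(c - 3)*(c - 2)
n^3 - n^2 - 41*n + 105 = (n - 5)*(n - 3)*(n + 7)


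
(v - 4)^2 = v^2 - 8*v + 16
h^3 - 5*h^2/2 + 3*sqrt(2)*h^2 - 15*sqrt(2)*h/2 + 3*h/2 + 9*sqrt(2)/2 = (h - 3/2)*(h - 1)*(h + 3*sqrt(2))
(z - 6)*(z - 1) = z^2 - 7*z + 6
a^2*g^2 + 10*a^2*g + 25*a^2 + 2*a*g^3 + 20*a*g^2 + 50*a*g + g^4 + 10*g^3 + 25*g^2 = (a + g)^2*(g + 5)^2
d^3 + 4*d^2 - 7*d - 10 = (d - 2)*(d + 1)*(d + 5)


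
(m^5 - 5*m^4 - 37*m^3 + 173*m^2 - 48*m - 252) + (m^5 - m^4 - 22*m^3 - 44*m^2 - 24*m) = 2*m^5 - 6*m^4 - 59*m^3 + 129*m^2 - 72*m - 252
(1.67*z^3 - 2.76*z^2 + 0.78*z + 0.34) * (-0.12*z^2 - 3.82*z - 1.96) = -0.2004*z^5 - 6.0482*z^4 + 7.1764*z^3 + 2.3892*z^2 - 2.8276*z - 0.6664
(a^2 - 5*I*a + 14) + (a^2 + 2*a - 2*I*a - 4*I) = 2*a^2 + 2*a - 7*I*a + 14 - 4*I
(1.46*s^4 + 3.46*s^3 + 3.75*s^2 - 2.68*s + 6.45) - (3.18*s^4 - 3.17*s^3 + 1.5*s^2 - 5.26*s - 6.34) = -1.72*s^4 + 6.63*s^3 + 2.25*s^2 + 2.58*s + 12.79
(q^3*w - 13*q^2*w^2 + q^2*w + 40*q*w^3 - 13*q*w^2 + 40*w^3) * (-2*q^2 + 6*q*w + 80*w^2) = -2*q^5*w + 32*q^4*w^2 - 2*q^4*w - 78*q^3*w^3 + 32*q^3*w^2 - 800*q^2*w^4 - 78*q^2*w^3 + 3200*q*w^5 - 800*q*w^4 + 3200*w^5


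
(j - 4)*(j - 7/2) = j^2 - 15*j/2 + 14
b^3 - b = b*(b - 1)*(b + 1)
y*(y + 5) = y^2 + 5*y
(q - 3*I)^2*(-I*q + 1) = -I*q^3 - 5*q^2 + 3*I*q - 9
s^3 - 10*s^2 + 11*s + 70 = (s - 7)*(s - 5)*(s + 2)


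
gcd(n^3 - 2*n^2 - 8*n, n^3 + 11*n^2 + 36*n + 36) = n + 2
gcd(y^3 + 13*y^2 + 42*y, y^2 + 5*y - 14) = y + 7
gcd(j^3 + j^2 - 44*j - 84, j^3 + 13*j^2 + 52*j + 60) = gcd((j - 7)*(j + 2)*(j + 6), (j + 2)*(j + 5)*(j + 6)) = j^2 + 8*j + 12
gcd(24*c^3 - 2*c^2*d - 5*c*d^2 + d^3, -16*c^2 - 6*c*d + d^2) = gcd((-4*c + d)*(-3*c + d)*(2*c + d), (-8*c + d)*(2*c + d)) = 2*c + d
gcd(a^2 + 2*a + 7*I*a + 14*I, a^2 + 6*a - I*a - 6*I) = 1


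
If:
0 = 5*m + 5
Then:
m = -1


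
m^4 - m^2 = m^2*(m - 1)*(m + 1)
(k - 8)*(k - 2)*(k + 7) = k^3 - 3*k^2 - 54*k + 112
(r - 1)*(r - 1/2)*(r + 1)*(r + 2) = r^4 + 3*r^3/2 - 2*r^2 - 3*r/2 + 1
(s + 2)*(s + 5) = s^2 + 7*s + 10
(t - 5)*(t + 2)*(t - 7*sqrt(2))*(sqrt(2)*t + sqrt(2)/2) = sqrt(2)*t^4 - 14*t^3 - 5*sqrt(2)*t^3/2 - 23*sqrt(2)*t^2/2 + 35*t^2 - 5*sqrt(2)*t + 161*t + 70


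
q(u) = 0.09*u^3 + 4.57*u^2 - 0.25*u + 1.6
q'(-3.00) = -25.24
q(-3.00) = 41.05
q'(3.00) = 29.60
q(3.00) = 44.41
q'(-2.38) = -20.47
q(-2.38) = 26.87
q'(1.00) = 9.16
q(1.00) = 6.01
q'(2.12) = 20.34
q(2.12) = 22.47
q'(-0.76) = -7.04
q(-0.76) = 4.39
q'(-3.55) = -29.29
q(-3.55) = 56.05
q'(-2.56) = -21.88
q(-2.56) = 30.68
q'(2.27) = 21.89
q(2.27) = 25.63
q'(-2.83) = -23.95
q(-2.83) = 36.87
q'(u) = 0.27*u^2 + 9.14*u - 0.25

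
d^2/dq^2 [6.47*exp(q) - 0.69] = 6.47*exp(q)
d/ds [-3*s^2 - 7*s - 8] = -6*s - 7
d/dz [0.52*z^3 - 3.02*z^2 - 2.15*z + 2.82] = 1.56*z^2 - 6.04*z - 2.15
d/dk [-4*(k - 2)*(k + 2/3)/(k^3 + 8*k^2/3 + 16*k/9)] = 12*(9*k^3 - 36*k^2 - 36*k - 16)/(k^2*(27*k^3 + 108*k^2 + 144*k + 64))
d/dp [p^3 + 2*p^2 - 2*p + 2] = 3*p^2 + 4*p - 2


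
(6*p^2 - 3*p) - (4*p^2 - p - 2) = 2*p^2 - 2*p + 2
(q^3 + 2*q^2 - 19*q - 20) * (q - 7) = q^4 - 5*q^3 - 33*q^2 + 113*q + 140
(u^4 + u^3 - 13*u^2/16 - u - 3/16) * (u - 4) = u^5 - 3*u^4 - 77*u^3/16 + 9*u^2/4 + 61*u/16 + 3/4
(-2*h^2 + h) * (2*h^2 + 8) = -4*h^4 + 2*h^3 - 16*h^2 + 8*h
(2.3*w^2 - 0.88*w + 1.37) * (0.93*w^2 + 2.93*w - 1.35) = 2.139*w^4 + 5.9206*w^3 - 4.4093*w^2 + 5.2021*w - 1.8495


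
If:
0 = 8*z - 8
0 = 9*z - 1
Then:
No Solution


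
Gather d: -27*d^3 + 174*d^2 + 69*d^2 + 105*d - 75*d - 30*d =-27*d^3 + 243*d^2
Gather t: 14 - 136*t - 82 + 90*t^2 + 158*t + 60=90*t^2 + 22*t - 8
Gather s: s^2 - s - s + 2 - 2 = s^2 - 2*s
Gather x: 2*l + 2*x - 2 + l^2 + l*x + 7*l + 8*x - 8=l^2 + 9*l + x*(l + 10) - 10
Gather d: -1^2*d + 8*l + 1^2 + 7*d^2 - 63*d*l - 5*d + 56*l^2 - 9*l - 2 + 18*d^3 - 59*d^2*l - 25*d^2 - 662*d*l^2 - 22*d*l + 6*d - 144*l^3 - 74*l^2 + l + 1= 18*d^3 + d^2*(-59*l - 18) + d*(-662*l^2 - 85*l) - 144*l^3 - 18*l^2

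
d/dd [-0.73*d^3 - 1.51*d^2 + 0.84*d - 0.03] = -2.19*d^2 - 3.02*d + 0.84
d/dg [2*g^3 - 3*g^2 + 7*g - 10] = 6*g^2 - 6*g + 7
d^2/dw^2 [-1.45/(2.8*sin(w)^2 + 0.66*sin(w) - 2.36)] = (45.472*sin(w)^4 + 8.0388*sin(w)^3 - 29.24998*sin(w)^2 - 13.81908*sin(w) - 20.42644)/(2.8*sin(w)^2 + 0.66*sin(w) - 2.36)^3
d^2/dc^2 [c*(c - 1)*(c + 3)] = 6*c + 4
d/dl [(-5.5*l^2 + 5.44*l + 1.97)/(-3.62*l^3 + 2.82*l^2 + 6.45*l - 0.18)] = (-19.91*l^4 + 39.3856*l^3 - 29.4216*l^2 - 9.1308*l - 13.6857)/(13.1044*l^6 - 20.4168*l^5 - 38.7456*l^4 + 37.6812*l^3 + 40.5873*l^2 - 2.322*l + 0.0324)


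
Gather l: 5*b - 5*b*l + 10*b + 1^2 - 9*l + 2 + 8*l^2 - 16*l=15*b + 8*l^2 + l*(-5*b - 25) + 3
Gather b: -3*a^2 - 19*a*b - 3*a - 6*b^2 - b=-3*a^2 - 3*a - 6*b^2 + b*(-19*a - 1)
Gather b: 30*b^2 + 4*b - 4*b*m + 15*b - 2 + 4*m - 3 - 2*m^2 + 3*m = 30*b^2 + b*(19 - 4*m) - 2*m^2 + 7*m - 5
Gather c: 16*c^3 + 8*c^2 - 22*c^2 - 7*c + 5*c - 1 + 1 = 16*c^3 - 14*c^2 - 2*c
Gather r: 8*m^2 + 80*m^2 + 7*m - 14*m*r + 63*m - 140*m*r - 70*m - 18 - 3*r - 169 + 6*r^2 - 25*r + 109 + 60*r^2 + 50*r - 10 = 88*m^2 + 66*r^2 + r*(22 - 154*m) - 88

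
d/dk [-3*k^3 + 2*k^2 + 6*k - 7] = -9*k^2 + 4*k + 6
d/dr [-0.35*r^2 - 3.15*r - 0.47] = -0.7*r - 3.15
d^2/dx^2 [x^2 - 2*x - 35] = 2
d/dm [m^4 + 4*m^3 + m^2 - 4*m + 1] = 4*m^3 + 12*m^2 + 2*m - 4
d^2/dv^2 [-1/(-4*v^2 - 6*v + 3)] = 8*(-4*v^2 - 6*v + (4*v + 3)^2 + 3)/(4*v^2 + 6*v - 3)^3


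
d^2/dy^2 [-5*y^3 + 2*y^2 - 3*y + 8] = 4 - 30*y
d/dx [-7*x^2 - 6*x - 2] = -14*x - 6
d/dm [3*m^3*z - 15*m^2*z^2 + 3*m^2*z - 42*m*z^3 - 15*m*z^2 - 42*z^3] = 3*z*(3*m^2 - 10*m*z + 2*m - 14*z^2 - 5*z)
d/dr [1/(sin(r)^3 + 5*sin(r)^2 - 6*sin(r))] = (-3*cos(r) - 10/tan(r) + 6*cos(r)/sin(r)^2)/((sin(r) - 1)^2*(sin(r) + 6)^2)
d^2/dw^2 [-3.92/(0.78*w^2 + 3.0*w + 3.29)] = (4.769856*w^2 + 18.3456*w - 3.92*(1.56*w + 3.0)*(3.12*w + 6.0) + 20.119008)/(0.78*w^2 + 3.0*w + 3.29)^3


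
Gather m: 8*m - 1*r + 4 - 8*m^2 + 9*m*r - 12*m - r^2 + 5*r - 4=-8*m^2 + m*(9*r - 4) - r^2 + 4*r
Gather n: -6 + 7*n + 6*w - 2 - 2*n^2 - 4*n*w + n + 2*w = -2*n^2 + n*(8 - 4*w) + 8*w - 8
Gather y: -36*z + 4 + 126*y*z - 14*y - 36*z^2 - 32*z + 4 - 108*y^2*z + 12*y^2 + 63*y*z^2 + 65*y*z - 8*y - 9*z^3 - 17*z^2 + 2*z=y^2*(12 - 108*z) + y*(63*z^2 + 191*z - 22) - 9*z^3 - 53*z^2 - 66*z + 8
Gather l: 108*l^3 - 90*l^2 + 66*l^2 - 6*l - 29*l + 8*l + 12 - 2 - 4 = 108*l^3 - 24*l^2 - 27*l + 6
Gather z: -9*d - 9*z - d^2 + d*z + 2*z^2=-d^2 - 9*d + 2*z^2 + z*(d - 9)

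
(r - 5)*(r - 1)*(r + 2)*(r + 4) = r^4 - 23*r^2 - 18*r + 40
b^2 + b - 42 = (b - 6)*(b + 7)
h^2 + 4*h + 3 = (h + 1)*(h + 3)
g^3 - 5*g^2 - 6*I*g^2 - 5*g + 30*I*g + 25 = (g - 5)*(g - 5*I)*(g - I)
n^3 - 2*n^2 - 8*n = n*(n - 4)*(n + 2)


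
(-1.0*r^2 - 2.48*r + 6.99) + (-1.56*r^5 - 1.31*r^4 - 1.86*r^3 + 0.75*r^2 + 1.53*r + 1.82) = -1.56*r^5 - 1.31*r^4 - 1.86*r^3 - 0.25*r^2 - 0.95*r + 8.81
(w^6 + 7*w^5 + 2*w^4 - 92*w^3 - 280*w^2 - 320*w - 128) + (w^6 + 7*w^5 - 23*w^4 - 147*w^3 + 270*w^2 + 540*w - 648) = 2*w^6 + 14*w^5 - 21*w^4 - 239*w^3 - 10*w^2 + 220*w - 776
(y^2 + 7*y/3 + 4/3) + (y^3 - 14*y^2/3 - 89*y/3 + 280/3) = y^3 - 11*y^2/3 - 82*y/3 + 284/3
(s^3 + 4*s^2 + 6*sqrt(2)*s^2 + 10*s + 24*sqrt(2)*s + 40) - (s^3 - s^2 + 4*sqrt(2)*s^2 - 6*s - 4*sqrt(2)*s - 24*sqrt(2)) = 2*sqrt(2)*s^2 + 5*s^2 + 16*s + 28*sqrt(2)*s + 24*sqrt(2) + 40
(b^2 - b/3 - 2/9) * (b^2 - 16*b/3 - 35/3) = b^4 - 17*b^3/3 - 91*b^2/9 + 137*b/27 + 70/27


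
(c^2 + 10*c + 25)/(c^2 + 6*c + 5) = (c + 5)/(c + 1)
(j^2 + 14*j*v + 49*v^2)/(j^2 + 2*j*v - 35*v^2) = (-j - 7*v)/(-j + 5*v)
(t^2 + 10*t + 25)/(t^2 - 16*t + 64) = (t^2 + 10*t + 25)/(t^2 - 16*t + 64)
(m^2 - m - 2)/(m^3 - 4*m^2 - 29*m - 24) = (m - 2)/(m^2 - 5*m - 24)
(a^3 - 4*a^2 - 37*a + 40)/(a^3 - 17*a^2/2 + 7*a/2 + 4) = 2*(a + 5)/(2*a + 1)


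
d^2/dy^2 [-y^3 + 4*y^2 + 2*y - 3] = 8 - 6*y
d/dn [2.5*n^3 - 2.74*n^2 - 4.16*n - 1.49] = 7.5*n^2 - 5.48*n - 4.16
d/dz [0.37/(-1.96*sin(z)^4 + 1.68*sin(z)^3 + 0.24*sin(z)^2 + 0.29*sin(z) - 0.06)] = (2.9008*sin(z)^3 - 1.8648*sin(z)^2 - 0.1776*sin(z) - 0.1073)*cos(z)/(-1.96*sin(z)^4 + 1.68*sin(z)^3 + 0.24*sin(z)^2 + 0.29*sin(z) - 0.06)^2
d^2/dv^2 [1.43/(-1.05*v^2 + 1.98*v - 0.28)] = (3.15315*v^2 - 5.94594*v - 1.43*(2.1*v - 1.98)*(4.2*v - 3.96) + 0.84084)/(1.05*v^2 - 1.98*v + 0.28)^3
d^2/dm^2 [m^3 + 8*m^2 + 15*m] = 6*m + 16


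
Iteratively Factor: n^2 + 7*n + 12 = (n + 3)*(n + 4)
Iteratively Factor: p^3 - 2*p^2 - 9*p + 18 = (p + 3)*(p^2 - 5*p + 6) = (p - 2)*(p + 3)*(p - 3)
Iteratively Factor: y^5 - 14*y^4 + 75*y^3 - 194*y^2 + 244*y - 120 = (y - 5)*(y^4 - 9*y^3 + 30*y^2 - 44*y + 24) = (y - 5)*(y - 3)*(y^3 - 6*y^2 + 12*y - 8) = (y - 5)*(y - 3)*(y - 2)*(y^2 - 4*y + 4) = (y - 5)*(y - 3)*(y - 2)^2*(y - 2)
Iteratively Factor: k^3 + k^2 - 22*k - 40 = (k - 5)*(k^2 + 6*k + 8) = (k - 5)*(k + 4)*(k + 2)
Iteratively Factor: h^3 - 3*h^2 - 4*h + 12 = (h - 2)*(h^2 - h - 6) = (h - 2)*(h + 2)*(h - 3)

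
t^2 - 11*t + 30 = (t - 6)*(t - 5)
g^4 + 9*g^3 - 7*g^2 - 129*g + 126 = (g - 3)*(g - 1)*(g + 6)*(g + 7)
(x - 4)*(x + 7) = x^2 + 3*x - 28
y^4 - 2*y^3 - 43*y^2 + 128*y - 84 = (y - 6)*(y - 2)*(y - 1)*(y + 7)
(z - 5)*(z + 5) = z^2 - 25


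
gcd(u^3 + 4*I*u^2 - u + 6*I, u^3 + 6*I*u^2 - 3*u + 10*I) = u^2 + I*u + 2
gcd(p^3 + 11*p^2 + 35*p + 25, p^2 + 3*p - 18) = 1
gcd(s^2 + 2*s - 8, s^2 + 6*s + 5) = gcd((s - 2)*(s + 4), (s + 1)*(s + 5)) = 1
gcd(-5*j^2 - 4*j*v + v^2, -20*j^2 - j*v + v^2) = -5*j + v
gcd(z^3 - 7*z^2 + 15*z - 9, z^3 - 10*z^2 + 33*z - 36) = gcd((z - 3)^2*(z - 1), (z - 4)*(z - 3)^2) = z^2 - 6*z + 9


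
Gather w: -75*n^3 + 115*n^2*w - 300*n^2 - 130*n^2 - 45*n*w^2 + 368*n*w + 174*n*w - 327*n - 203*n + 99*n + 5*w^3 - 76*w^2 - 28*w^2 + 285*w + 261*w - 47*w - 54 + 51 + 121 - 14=-75*n^3 - 430*n^2 - 431*n + 5*w^3 + w^2*(-45*n - 104) + w*(115*n^2 + 542*n + 499) + 104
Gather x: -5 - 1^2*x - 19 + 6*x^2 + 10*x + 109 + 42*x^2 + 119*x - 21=48*x^2 + 128*x + 64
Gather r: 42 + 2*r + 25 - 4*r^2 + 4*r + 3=-4*r^2 + 6*r + 70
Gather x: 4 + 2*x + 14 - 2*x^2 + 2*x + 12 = -2*x^2 + 4*x + 30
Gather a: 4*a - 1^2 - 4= 4*a - 5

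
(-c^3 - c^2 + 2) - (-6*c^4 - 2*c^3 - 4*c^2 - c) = 6*c^4 + c^3 + 3*c^2 + c + 2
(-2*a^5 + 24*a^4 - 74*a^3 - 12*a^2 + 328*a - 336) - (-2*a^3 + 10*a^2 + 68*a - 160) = -2*a^5 + 24*a^4 - 72*a^3 - 22*a^2 + 260*a - 176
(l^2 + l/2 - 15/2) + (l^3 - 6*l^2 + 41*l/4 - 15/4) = l^3 - 5*l^2 + 43*l/4 - 45/4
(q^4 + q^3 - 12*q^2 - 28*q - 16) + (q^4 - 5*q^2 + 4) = 2*q^4 + q^3 - 17*q^2 - 28*q - 12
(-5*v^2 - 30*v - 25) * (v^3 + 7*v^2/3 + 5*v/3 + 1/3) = -5*v^5 - 125*v^4/3 - 310*v^3/3 - 110*v^2 - 155*v/3 - 25/3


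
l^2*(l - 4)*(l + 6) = l^4 + 2*l^3 - 24*l^2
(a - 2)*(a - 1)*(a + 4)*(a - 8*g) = a^4 - 8*a^3*g + a^3 - 8*a^2*g - 10*a^2 + 80*a*g + 8*a - 64*g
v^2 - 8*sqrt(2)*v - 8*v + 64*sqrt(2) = (v - 8)*(v - 8*sqrt(2))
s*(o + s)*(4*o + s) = 4*o^2*s + 5*o*s^2 + s^3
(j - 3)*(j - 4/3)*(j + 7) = j^3 + 8*j^2/3 - 79*j/3 + 28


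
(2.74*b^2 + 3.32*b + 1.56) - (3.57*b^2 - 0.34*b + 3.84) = -0.83*b^2 + 3.66*b - 2.28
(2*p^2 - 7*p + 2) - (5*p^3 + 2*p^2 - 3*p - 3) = -5*p^3 - 4*p + 5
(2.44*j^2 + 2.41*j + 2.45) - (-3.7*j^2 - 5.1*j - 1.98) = 6.14*j^2 + 7.51*j + 4.43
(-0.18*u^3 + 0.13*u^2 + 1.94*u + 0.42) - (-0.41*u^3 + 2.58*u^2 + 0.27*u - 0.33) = 0.23*u^3 - 2.45*u^2 + 1.67*u + 0.75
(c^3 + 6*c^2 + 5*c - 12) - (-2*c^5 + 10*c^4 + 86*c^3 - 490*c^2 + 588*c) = 2*c^5 - 10*c^4 - 85*c^3 + 496*c^2 - 583*c - 12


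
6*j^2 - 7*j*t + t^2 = (-6*j + t)*(-j + t)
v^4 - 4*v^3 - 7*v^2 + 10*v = v*(v - 5)*(v - 1)*(v + 2)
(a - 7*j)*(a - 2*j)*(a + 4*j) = a^3 - 5*a^2*j - 22*a*j^2 + 56*j^3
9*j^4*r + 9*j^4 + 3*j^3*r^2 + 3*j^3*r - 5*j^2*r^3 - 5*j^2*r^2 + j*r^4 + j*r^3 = (-3*j + r)^2*(j + r)*(j*r + j)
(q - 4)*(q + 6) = q^2 + 2*q - 24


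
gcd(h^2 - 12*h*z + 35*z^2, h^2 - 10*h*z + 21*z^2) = -h + 7*z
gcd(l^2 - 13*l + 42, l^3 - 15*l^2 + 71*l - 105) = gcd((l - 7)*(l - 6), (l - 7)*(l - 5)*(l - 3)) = l - 7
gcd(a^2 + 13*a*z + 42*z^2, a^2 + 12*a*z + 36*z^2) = a + 6*z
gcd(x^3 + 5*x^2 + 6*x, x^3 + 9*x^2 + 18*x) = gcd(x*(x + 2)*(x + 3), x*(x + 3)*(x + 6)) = x^2 + 3*x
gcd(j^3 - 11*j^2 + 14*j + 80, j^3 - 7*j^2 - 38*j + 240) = j^2 - 13*j + 40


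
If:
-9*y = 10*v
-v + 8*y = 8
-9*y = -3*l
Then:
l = 240/89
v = -72/89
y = 80/89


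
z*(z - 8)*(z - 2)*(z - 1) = z^4 - 11*z^3 + 26*z^2 - 16*z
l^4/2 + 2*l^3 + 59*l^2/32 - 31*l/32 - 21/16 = (l/2 + 1)*(l - 3/4)*(l + 1)*(l + 7/4)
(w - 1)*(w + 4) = w^2 + 3*w - 4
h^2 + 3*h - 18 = (h - 3)*(h + 6)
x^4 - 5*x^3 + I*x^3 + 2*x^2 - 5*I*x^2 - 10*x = x*(x - 5)*(x - I)*(x + 2*I)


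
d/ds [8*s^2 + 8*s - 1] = 16*s + 8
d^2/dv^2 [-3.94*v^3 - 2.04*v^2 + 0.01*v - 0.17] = -23.64*v - 4.08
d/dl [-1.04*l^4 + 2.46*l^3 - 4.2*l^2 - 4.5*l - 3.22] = -4.16*l^3 + 7.38*l^2 - 8.4*l - 4.5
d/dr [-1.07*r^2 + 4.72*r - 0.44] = 4.72 - 2.14*r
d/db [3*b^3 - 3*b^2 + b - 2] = 9*b^2 - 6*b + 1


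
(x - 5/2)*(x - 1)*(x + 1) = x^3 - 5*x^2/2 - x + 5/2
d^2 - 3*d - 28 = (d - 7)*(d + 4)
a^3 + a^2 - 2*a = a*(a - 1)*(a + 2)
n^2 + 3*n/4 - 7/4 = (n - 1)*(n + 7/4)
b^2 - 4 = (b - 2)*(b + 2)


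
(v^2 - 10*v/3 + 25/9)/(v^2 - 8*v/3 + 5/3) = (v - 5/3)/(v - 1)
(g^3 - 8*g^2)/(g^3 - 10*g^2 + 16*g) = g/(g - 2)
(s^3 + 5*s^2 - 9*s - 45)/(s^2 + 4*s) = (s^3 + 5*s^2 - 9*s - 45)/(s*(s + 4))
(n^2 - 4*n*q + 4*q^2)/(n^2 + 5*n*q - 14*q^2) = (n - 2*q)/(n + 7*q)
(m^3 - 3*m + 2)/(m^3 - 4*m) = (m^2 - 2*m + 1)/(m*(m - 2))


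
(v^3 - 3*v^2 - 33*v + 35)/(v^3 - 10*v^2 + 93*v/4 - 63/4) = 4*(v^2 + 4*v - 5)/(4*v^2 - 12*v + 9)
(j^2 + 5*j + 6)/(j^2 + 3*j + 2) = (j + 3)/(j + 1)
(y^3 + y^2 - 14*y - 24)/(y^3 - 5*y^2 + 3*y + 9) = (y^3 + y^2 - 14*y - 24)/(y^3 - 5*y^2 + 3*y + 9)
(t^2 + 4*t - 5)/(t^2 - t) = (t + 5)/t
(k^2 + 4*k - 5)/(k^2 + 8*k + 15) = (k - 1)/(k + 3)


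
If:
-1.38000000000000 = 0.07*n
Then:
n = -19.71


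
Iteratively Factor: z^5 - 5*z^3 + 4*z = (z - 2)*(z^4 + 2*z^3 - z^2 - 2*z) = (z - 2)*(z + 1)*(z^3 + z^2 - 2*z) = (z - 2)*(z + 1)*(z + 2)*(z^2 - z) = (z - 2)*(z - 1)*(z + 1)*(z + 2)*(z)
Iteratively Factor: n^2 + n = (n + 1)*(n)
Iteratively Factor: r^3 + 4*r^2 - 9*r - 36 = (r - 3)*(r^2 + 7*r + 12) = (r - 3)*(r + 3)*(r + 4)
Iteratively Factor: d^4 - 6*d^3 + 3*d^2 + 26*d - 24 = (d - 4)*(d^3 - 2*d^2 - 5*d + 6) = (d - 4)*(d - 1)*(d^2 - d - 6) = (d - 4)*(d - 3)*(d - 1)*(d + 2)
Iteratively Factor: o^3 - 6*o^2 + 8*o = (o - 4)*(o^2 - 2*o) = o*(o - 4)*(o - 2)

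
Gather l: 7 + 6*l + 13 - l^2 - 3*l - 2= -l^2 + 3*l + 18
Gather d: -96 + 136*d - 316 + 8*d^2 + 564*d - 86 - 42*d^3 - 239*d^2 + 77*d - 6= -42*d^3 - 231*d^2 + 777*d - 504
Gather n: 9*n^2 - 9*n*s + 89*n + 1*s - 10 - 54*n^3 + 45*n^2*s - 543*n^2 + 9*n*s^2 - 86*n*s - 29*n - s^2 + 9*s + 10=-54*n^3 + n^2*(45*s - 534) + n*(9*s^2 - 95*s + 60) - s^2 + 10*s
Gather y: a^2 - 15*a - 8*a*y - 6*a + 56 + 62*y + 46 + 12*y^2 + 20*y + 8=a^2 - 21*a + 12*y^2 + y*(82 - 8*a) + 110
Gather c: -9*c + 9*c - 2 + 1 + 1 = 0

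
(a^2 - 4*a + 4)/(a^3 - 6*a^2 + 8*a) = (a - 2)/(a*(a - 4))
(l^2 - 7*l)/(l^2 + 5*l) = (l - 7)/(l + 5)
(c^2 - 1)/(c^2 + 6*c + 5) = (c - 1)/(c + 5)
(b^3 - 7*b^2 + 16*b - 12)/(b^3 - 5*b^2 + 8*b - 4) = (b - 3)/(b - 1)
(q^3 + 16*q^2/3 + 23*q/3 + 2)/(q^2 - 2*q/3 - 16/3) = (3*q^2 + 10*q + 3)/(3*q - 8)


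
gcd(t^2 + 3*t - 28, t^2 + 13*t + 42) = t + 7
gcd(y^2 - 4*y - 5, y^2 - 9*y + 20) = y - 5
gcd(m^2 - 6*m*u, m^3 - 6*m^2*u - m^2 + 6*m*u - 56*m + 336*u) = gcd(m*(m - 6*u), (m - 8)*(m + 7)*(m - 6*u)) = -m + 6*u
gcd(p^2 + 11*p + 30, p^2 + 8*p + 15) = p + 5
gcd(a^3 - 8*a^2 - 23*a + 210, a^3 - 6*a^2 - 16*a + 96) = a - 6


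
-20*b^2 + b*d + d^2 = (-4*b + d)*(5*b + d)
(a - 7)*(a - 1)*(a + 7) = a^3 - a^2 - 49*a + 49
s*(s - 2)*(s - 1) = s^3 - 3*s^2 + 2*s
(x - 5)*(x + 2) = x^2 - 3*x - 10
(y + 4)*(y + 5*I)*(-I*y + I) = -I*y^3 + 5*y^2 - 3*I*y^2 + 15*y + 4*I*y - 20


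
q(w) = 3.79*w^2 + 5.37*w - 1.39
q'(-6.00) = -40.11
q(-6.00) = 102.83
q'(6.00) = 50.85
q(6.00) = 167.27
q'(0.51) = 9.24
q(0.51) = 2.33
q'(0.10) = 6.13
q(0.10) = -0.82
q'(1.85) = 19.39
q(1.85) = 21.52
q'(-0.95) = -1.83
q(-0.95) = -3.07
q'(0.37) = 8.17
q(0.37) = 1.12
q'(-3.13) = -18.36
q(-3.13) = 18.93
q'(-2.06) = -10.24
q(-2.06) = 3.63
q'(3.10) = 28.87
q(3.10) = 51.68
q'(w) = 7.58*w + 5.37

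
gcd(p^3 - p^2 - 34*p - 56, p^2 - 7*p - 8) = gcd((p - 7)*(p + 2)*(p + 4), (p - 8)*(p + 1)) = 1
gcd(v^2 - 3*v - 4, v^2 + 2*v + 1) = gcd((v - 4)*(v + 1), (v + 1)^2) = v + 1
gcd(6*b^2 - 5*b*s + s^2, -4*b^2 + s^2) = -2*b + s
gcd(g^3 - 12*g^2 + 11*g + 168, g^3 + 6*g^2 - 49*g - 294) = g - 7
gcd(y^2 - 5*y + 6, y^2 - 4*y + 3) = y - 3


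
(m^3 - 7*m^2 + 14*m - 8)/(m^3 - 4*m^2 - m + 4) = (m - 2)/(m + 1)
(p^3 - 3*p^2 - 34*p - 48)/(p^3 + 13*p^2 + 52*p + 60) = (p^2 - 5*p - 24)/(p^2 + 11*p + 30)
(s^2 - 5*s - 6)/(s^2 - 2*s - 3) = (s - 6)/(s - 3)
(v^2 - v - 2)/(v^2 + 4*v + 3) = (v - 2)/(v + 3)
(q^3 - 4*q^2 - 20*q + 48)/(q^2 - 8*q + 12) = q + 4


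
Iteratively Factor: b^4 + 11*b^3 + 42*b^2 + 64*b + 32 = (b + 2)*(b^3 + 9*b^2 + 24*b + 16) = (b + 2)*(b + 4)*(b^2 + 5*b + 4) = (b + 1)*(b + 2)*(b + 4)*(b + 4)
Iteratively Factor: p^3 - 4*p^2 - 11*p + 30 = (p - 5)*(p^2 + p - 6) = (p - 5)*(p + 3)*(p - 2)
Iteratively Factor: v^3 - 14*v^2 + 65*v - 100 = (v - 4)*(v^2 - 10*v + 25) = (v - 5)*(v - 4)*(v - 5)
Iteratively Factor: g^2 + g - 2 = (g - 1)*(g + 2)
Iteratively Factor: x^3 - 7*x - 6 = (x + 2)*(x^2 - 2*x - 3) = (x + 1)*(x + 2)*(x - 3)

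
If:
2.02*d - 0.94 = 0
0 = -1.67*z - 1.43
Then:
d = 0.47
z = -0.86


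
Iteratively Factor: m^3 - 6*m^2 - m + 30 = (m - 5)*(m^2 - m - 6) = (m - 5)*(m - 3)*(m + 2)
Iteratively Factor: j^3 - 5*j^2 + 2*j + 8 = (j - 4)*(j^2 - j - 2) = (j - 4)*(j - 2)*(j + 1)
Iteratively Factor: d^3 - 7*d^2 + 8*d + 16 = (d - 4)*(d^2 - 3*d - 4) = (d - 4)*(d + 1)*(d - 4)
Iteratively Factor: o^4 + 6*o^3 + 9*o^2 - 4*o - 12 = (o + 2)*(o^3 + 4*o^2 + o - 6) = (o + 2)*(o + 3)*(o^2 + o - 2) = (o + 2)^2*(o + 3)*(o - 1)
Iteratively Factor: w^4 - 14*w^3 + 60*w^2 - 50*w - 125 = (w - 5)*(w^3 - 9*w^2 + 15*w + 25) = (w - 5)*(w + 1)*(w^2 - 10*w + 25) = (w - 5)^2*(w + 1)*(w - 5)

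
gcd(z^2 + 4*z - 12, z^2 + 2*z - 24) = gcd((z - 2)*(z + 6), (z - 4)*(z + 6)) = z + 6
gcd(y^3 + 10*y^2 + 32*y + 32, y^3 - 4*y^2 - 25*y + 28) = y + 4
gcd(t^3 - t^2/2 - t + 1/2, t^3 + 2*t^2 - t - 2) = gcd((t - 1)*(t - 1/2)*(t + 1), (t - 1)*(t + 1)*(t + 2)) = t^2 - 1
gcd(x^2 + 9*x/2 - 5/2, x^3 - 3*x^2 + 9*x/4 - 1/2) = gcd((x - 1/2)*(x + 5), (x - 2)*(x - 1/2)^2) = x - 1/2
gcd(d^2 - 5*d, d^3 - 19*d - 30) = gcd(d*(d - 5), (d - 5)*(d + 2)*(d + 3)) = d - 5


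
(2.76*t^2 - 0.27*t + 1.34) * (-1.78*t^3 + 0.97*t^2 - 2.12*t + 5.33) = -4.9128*t^5 + 3.1578*t^4 - 8.4983*t^3 + 16.583*t^2 - 4.2799*t + 7.1422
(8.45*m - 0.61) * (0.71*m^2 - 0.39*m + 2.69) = 5.9995*m^3 - 3.7286*m^2 + 22.9684*m - 1.6409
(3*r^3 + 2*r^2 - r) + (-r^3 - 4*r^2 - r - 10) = 2*r^3 - 2*r^2 - 2*r - 10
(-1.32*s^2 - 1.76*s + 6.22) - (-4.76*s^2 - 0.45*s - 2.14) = 3.44*s^2 - 1.31*s + 8.36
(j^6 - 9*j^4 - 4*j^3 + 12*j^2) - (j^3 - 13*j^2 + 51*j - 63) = j^6 - 9*j^4 - 5*j^3 + 25*j^2 - 51*j + 63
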